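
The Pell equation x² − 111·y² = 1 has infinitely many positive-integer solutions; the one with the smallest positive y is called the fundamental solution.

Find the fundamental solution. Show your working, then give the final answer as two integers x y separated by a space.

295 28

√111 → a₀=10, period (1,1,6,1,1,20); ℓ=6 even so k=5
i=0: a=10 ⇒ p=10, q=1
i=1: a=1 ⇒ p=11, q=1
…
i=4: a=1 ⇒ p=158, q=15
i=5: a=1 ⇒ p=295, q=28
→ (295, 28).  Check: 295²=87025, 111·28²=87024, difference 1.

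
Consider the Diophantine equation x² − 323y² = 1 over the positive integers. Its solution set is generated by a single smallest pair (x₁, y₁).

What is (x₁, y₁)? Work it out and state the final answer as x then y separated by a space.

√323 = [17; 1,34, …], period ℓ=2 (even) → k=1
step 0: (17, 1)  from 17·(1,0) + (0,1)
step 1: (18, 1)  from 1·(17,1) + (1,0)
fundamental: x₁=18, y₁=1  (since 324 − 323·1 = 1)

18 1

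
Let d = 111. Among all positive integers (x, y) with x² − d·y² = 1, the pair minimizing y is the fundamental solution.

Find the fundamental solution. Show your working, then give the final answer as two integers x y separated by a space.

295 28

[10; 1,1,6,1,1,20] for √111; ℓ=6 ⇒ convergent index 5
k=0  a_k=10  p_k/q_k = 10/1
k=1  a_k=1  p_k/q_k = 11/1
…
k=4  a_k=1  p_k/q_k = 158/15
k=5  a_k=1  p_k/q_k = 295/28
→ (295, 28).  Check: 295²=87025, 111·28²=87024, difference 1.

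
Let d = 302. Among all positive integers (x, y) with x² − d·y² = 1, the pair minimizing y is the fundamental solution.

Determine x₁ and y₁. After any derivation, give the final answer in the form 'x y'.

d=302: √d = [17; 2,1,1,1,4,…,1,2,34] (ℓ=16, even), read p_15/q_15
i=0: a=17 ⇒ p=17, q=1
…
i=3: a=1 ⇒ p=87, q=5
…
i=7: a=1 ⇒ p=2068, q=119
…
i=10: a=2 ⇒ p=107675, q=6196
…
i=14: a=1 ⇒ p=1617193, q=93059
i=15: a=2 ⇒ p=4276623, q=246092
→ (4276623, 246092).  Check: 4276623²=18289504284129, 302·246092²=18289504284128, difference 1.

4276623 246092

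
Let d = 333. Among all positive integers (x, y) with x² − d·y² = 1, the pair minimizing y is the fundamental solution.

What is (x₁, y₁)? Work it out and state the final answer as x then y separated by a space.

√333 → a₀=18, period (4,36); ℓ=2 even so k=1
step 0: (18, 1)  from 18·(1,0) + (0,1)
step 1: (73, 4)  from 4·(18,1) + (1,0)
fundamental: x₁=73, y₁=4  (since 5329 − 333·16 = 1)

73 4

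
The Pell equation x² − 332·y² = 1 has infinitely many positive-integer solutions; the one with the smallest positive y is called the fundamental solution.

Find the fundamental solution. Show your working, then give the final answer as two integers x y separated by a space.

13447 738

[18; 4,1,1,8,1,1,4,36] for √332; ℓ=8 ⇒ convergent index 7
a_0=18:  p_0=18·1+0=18,  q_0=18·0+1=1
a_1=4:  p_1=4·18+1=73,  q_1=4·1+0=4
a_2=1:  p_2=1·73+18=91,  q_2=1·4+1=5
a_3=1:  p_3=1·91+73=164,  q_3=1·5+4=9
a_4=8:  p_4=8·164+91=1403,  q_4=8·9+5=77
…
a_6=1:  p_6=1·1567+1403=2970,  q_6=1·86+77=163
a_7=4:  p_7=4·2970+1567=13447,  q_7=4·163+86=738
→ (13447, 738).  Check: 13447²=180821809, 332·738²=180821808, difference 1.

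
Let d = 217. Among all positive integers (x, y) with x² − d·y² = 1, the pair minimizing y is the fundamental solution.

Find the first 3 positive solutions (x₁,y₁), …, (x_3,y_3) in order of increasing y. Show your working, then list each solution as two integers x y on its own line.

3844063 260952
29553640695937 2006231855952
227212113429087499999 15424163293772565000

√217 = [14; 1,2,1,2,1,…,2,1,28, …], period ℓ=16 (even) → k=15
i=0: a=14 ⇒ p=14, q=1
…
i=3: a=1 ⇒ p=59, q=4
i=4: a=2 ⇒ p=162, q=11
i=5: a=1 ⇒ p=221, q=15
…
i=7: a=9 ⇒ p=3668, q=249
i=8: a=4 ⇒ p=15055, q=1022
…
i=10: a=1 ⇒ p=154218, q=10469
…
i=12: a=2 ⇒ p=740980, q=50301
i=13: a=1 ⇒ p=1034361, q=70217
i=14: a=2 ⇒ p=2809702, q=190735
i=15: a=1 ⇒ p=3844063, q=260952
(x₁, y₁) = (3844063, 260952);  3844063² − 217·260952² = 1 ✓
(x_2, y_2) = (3844063·3844063 + 217·260952·260952, 3844063·260952 + 260952·3844063) = (29553640695937, 2006231855952)
(x_3, y_3) = (3844063·29553640695937 + 217·260952·2006231855952, 3844063·2006231855952 + 260952·29553640695937) = (227212113429087499999, 15424163293772565000)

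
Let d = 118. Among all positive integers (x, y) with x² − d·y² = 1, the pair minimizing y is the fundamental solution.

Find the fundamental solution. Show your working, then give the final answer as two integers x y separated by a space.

306917 28254

√118 → a₀=10, period (1,6,3,2,10,2,3,6,1,20); ℓ=10 even so k=9
a_0=10:  p_0=10·1+0=10,  q_0=10·0+1=1
a_1=1:  p_1=1·10+1=11,  q_1=1·1+0=1
a_2=6:  p_2=6·11+10=76,  q_2=6·1+1=7
…
a_8=6:  p_8=6·42115+12112=264802,  q_8=6·3877+1115=24377
a_9=1:  p_9=1·264802+42115=306917,  q_9=1·24377+3877=28254
fundamental: x₁=306917, y₁=28254  (since 94198044889 − 118·798288516 = 1)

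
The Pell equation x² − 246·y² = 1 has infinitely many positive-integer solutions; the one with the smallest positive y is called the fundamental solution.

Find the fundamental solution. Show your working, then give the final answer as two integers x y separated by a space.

d=246: √d = [15; 1,2,5,1,14,1,5,2,1,30] (ℓ=10, even), read p_9/q_9
i=0: a=15 ⇒ p=15, q=1
i=1: a=1 ⇒ p=16, q=1
i=2: a=2 ⇒ p=47, q=3
…
i=8: a=2 ⇒ p=60777, q=3875
i=9: a=1 ⇒ p=88805, q=5662
(x₁, y₁) = (88805, 5662);  88805² − 246·5662² = 1 ✓

88805 5662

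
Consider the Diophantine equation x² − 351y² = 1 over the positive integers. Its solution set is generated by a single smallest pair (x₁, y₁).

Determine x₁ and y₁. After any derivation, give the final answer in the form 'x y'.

√351 = [18; 1,2,1,3,2,2,2,3,1,2,1,36, …], period ℓ=12 (even) → k=11
a_0=18:  p_0=18·1+0=18,  q_0=18·0+1=1
a_1=1:  p_1=1·18+1=19,  q_1=1·1+0=1
…
a_3=1:  p_3=1·56+19=75,  q_3=1·3+1=4
…
a_5=2:  p_5=2·281+75=637,  q_5=2·15+4=34
a_6=2:  p_6=2·637+281=1555,  q_6=2·34+15=83
a_7=2:  p_7=2·1555+637=3747,  q_7=2·83+34=200
a_8=3:  p_8=3·3747+1555=12796,  q_8=3·200+83=683
a_9=1:  p_9=1·12796+3747=16543,  q_9=1·683+200=883
a_10=2:  p_10=2·16543+12796=45882,  q_10=2·883+683=2449
a_11=1:  p_11=1·45882+16543=62425,  q_11=1·2449+883=3332
fundamental: x₁=62425, y₁=3332  (since 3896880625 − 351·11102224 = 1)

62425 3332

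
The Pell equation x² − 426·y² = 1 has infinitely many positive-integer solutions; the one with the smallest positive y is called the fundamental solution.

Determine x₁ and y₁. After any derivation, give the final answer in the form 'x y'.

d=426: √d = [20; 1,1,1,3,2,6,2,3,1,1,1,40] (ℓ=12, even), read p_11/q_11
a_0=20:  p_0=20·1+0=20,  q_0=20·0+1=1
…
a_3=1:  p_3=1·41+21=62,  q_3=1·2+1=3
a_4=3:  p_4=3·62+41=227,  q_4=3·3+2=11
a_5=2:  p_5=2·227+62=516,  q_5=2·11+3=25
a_6=6:  p_6=6·516+227=3323,  q_6=6·25+11=161
a_7=2:  p_7=2·3323+516=7162,  q_7=2·161+25=347
a_8=3:  p_8=3·7162+3323=24809,  q_8=3·347+161=1202
a_9=1:  p_9=1·24809+7162=31971,  q_9=1·1202+347=1549
a_10=1:  p_10=1·31971+24809=56780,  q_10=1·1549+1202=2751
a_11=1:  p_11=1·56780+31971=88751,  q_11=1·2751+1549=4300
(x₁, y₁) = (88751, 4300);  88751² − 426·4300² = 1 ✓

88751 4300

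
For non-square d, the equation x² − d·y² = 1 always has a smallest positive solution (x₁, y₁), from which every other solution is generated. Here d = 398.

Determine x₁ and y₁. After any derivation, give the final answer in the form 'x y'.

√398 = [19; 1,18,1,38, …], period ℓ=4 (even) → k=3
i=0: a=19 ⇒ p=19, q=1
…
i=2: a=18 ⇒ p=379, q=19
i=3: a=1 ⇒ p=399, q=20
(x₁, y₁) = (399, 20);  399² − 398·20² = 1 ✓

399 20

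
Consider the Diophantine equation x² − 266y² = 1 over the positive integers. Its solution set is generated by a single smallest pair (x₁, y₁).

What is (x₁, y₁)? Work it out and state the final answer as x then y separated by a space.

685 42

√266 → a₀=16, period (3,4,3,32); ℓ=4 even so k=3
i=0: a=16 ⇒ p=16, q=1
…
i=2: a=4 ⇒ p=212, q=13
i=3: a=3 ⇒ p=685, q=42
(x₁, y₁) = (685, 42);  685² − 266·42² = 1 ✓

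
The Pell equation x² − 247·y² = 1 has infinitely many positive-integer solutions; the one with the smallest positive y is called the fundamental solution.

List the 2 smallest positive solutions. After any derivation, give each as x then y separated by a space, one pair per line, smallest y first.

85292 5427
14549450527 925759368

[15; 1,2,1,1,9,1,9,1,1,2,1,30] for √247; ℓ=12 ⇒ convergent index 11
k=0  a_k=15  p_k/q_k = 15/1
…
k=4  a_k=1  p_k/q_k = 110/7
k=5  a_k=9  p_k/q_k = 1053/67
…
k=10  a_k=2  p_k/q_k = 61089/3887
k=11  a_k=1  p_k/q_k = 85292/5427
→ (85292, 5427).  Check: 85292²=7274725264, 247·5427²=7274725263, difference 1.
(85292+5427√247)^2 = 14549450527 + 925759368√247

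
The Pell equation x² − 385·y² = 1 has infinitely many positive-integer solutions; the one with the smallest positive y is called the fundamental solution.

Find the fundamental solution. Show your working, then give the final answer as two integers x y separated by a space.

√385 → a₀=19, period (1,1,1,1,1,…,1,1,38); ℓ=16 even so k=15
step 0: (19, 1)  from 19·(1,0) + (0,1)
step 1: (20, 1)  from 1·(19,1) + (1,0)
…
step 4: (98, 5)  from 1·(59,3) + (39,2)
step 5: (157, 8)  from 1·(98,5) + (59,3)
…
step 8: (2021, 103)  from 2·(726,37) + (569,29)
step 9: (2747, 140)  from 1·(2021,103) + (726,37)
…
step 12: (23271, 1186)  from 1·(13009,663) + (10262,523)
…
step 14: (59551, 3035)  from 1·(36280,1849) + (23271,1186)
step 15: (95831, 4884)  from 1·(59551,3035) + (36280,1849)
fundamental: x₁=95831, y₁=4884  (since 9183580561 − 385·23853456 = 1)

95831 4884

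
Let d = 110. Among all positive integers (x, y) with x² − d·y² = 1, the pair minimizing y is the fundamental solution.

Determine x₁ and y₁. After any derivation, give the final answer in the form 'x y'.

21 2

√110 = [10; 2,20, …], period ℓ=2 (even) → k=1
k=0  a_k=10  p_k/q_k = 10/1
k=1  a_k=2  p_k/q_k = 21/2
→ (21, 2).  Check: 21²=441, 110·2²=440, difference 1.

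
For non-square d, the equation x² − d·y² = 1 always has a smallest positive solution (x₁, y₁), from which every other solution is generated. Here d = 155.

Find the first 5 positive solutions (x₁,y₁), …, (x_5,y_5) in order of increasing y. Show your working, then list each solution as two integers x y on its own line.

√155 → a₀=12, period (2,4,2,24); ℓ=4 even so k=3
a_0=12:  p_0=12·1+0=12,  q_0=12·0+1=1
a_1=2:  p_1=2·12+1=25,  q_1=2·1+0=2
a_2=4:  p_2=4·25+12=112,  q_2=4·2+1=9
a_3=2:  p_3=2·112+25=249,  q_3=2·9+2=20
(x₁, y₁) = (249, 20);  249² − 155·20² = 1 ✓
k=2:  x_2 = 249·249+155·20·20 = 124001,  y_2 = 249·20+20·249 = 9960
k=3:  x_3 = 249·124001+155·20·9960 = 61752249,  y_3 = 249·9960+20·124001 = 4960060
k=4:  x_4 = 249·61752249+155·20·4960060 = 30752496001,  y_4 = 249·4960060+20·61752249 = 2470099920
k=5:  x_5 = 249·30752496001+155·20·2470099920 = 15314681256249,  y_5 = 249·2470099920+20·30752496001 = 1230104800100

249 20
124001 9960
61752249 4960060
30752496001 2470099920
15314681256249 1230104800100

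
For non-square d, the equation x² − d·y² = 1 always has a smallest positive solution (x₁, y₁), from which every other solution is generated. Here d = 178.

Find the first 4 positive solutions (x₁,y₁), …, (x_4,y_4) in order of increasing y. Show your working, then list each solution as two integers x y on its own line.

1601 120
5126401 384240
16414734401 1230336360
52559974425601 3939536640480

[13; 2,1,12,1,2,26] for √178; ℓ=6 ⇒ convergent index 5
a_0=13:  p_0=13·1+0=13,  q_0=13·0+1=1
a_1=2:  p_1=2·13+1=27,  q_1=2·1+0=2
a_2=1:  p_2=1·27+13=40,  q_2=1·2+1=3
a_3=12:  p_3=12·40+27=507,  q_3=12·3+2=38
a_4=1:  p_4=1·507+40=547,  q_4=1·38+3=41
a_5=2:  p_5=2·547+507=1601,  q_5=2·41+38=120
fundamental: x₁=1601, y₁=120  (since 2563201 − 178·14400 = 1)
(1601+120√178)^2 = 5126401 + 384240√178
(1601+120√178)^3 = 16414734401 + 1230336360√178
(1601+120√178)^4 = 52559974425601 + 3939536640480√178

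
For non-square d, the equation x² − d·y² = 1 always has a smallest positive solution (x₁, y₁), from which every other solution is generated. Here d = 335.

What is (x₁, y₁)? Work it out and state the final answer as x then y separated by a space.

[18; 3,3,3,36] for √335; ℓ=4 ⇒ convergent index 3
a_0=18:  p_0=18·1+0=18,  q_0=18·0+1=1
a_1=3:  p_1=3·18+1=55,  q_1=3·1+0=3
a_2=3:  p_2=3·55+18=183,  q_2=3·3+1=10
a_3=3:  p_3=3·183+55=604,  q_3=3·10+3=33
→ (604, 33).  Check: 604²=364816, 335·33²=364815, difference 1.

604 33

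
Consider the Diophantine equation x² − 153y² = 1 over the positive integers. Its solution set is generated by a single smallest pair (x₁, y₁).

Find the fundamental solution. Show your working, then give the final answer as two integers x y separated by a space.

d=153: √d = [12; 2,1,2,2,2,1,2,24] (ℓ=8, even), read p_7/q_7
a_0=12:  p_0=12·1+0=12,  q_0=12·0+1=1
a_1=2:  p_1=2·12+1=25,  q_1=2·1+0=2
a_2=1:  p_2=1·25+12=37,  q_2=1·2+1=3
…
a_6=1:  p_6=1·569+235=804,  q_6=1·46+19=65
a_7=2:  p_7=2·804+569=2177,  q_7=2·65+46=176
(x₁, y₁) = (2177, 176);  2177² − 153·176² = 1 ✓

2177 176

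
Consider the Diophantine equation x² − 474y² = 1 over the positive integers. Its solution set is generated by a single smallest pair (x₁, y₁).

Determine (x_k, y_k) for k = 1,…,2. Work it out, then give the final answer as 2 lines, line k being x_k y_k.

√474 → a₀=21, period (1,3,2,1,1,…,3,1,42); ℓ=14 even so k=13
i=0: a=21 ⇒ p=21, q=1
i=1: a=1 ⇒ p=22, q=1
i=2: a=3 ⇒ p=87, q=4
…
i=4: a=1 ⇒ p=283, q=13
…
i=6: a=1 ⇒ p=762, q=35
i=7: a=6 ⇒ p=5051, q=232
i=8: a=1 ⇒ p=5813, q=267
i=9: a=1 ⇒ p=10864, q=499
…
i=12: a=3 ⇒ p=149331, q=6859
i=13: a=1 ⇒ p=193549, q=8890
fundamental: x₁=193549, y₁=8890  (since 37461215401 − 474·79032100 = 1)
k=2:  x_2 = 193549·193549+474·8890·8890 = 74922430801,  y_2 = 193549·8890+8890·193549 = 3441301220

193549 8890
74922430801 3441301220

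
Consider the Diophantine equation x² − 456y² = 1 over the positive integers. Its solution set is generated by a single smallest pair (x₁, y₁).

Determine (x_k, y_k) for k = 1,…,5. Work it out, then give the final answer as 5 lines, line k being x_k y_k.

[21; 2,1,4,1,2,42] for √456; ℓ=6 ⇒ convergent index 5
i=0: a=21 ⇒ p=21, q=1
i=1: a=2 ⇒ p=43, q=2
i=2: a=1 ⇒ p=64, q=3
…
i=4: a=1 ⇒ p=363, q=17
i=5: a=2 ⇒ p=1025, q=48
fundamental: x₁=1025, y₁=48  (since 1050625 − 456·2304 = 1)
(x_2, y_2) = (1025·1025 + 456·48·48, 1025·48 + 48·1025) = (2101249, 98400)
(x_3, y_3) = (1025·2101249 + 456·48·98400, 1025·98400 + 48·2101249) = (4307559425, 201719952)
(x_4, y_4) = (1025·4307559425 + 456·48·201719952, 1025·201719952 + 48·4307559425) = (8830494720001, 413525803200)
(x_5, y_5) = (1025·8830494720001 + 456·48·413525803200, 1025·413525803200 + 48·8830494720001) = (18102509868442625, 847727694840048)

1025 48
2101249 98400
4307559425 201719952
8830494720001 413525803200
18102509868442625 847727694840048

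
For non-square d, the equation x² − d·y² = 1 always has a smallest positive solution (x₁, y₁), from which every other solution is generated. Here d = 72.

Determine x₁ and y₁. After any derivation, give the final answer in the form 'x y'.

d=72: √d = [8; 2,16] (ℓ=2, even), read p_1/q_1
a_0=8:  p_0=8·1+0=8,  q_0=8·0+1=1
a_1=2:  p_1=2·8+1=17,  q_1=2·1+0=2
(x₁, y₁) = (17, 2);  17² − 72·2² = 1 ✓

17 2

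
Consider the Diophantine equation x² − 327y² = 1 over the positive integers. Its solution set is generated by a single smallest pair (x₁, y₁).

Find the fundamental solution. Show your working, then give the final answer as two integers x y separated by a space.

217 12

[18; 12,36] for √327; ℓ=2 ⇒ convergent index 1
step 0: (18, 1)  from 18·(1,0) + (0,1)
step 1: (217, 12)  from 12·(18,1) + (1,0)
(x₁, y₁) = (217, 12);  217² − 327·12² = 1 ✓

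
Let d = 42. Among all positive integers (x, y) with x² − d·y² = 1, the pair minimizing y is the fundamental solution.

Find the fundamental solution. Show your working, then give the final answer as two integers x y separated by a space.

13 2

[6; 2,12] for √42; ℓ=2 ⇒ convergent index 1
a_0=6:  p_0=6·1+0=6,  q_0=6·0+1=1
a_1=2:  p_1=2·6+1=13,  q_1=2·1+0=2
fundamental: x₁=13, y₁=2  (since 169 − 42·4 = 1)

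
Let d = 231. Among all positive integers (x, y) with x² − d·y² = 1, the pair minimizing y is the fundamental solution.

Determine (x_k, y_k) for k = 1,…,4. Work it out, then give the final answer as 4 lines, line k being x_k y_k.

[15; 5,30] for √231; ℓ=2 ⇒ convergent index 1
k=0  a_k=15  p_k/q_k = 15/1
k=1  a_k=5  p_k/q_k = 76/5
(x₁, y₁) = (76, 5);  76² − 231·5² = 1 ✓
n=2: (76,5)∘(76,5) = (76·76+231·5·5, 76·5+5·76) = (11551,760)
n=3: (11551,760)∘(76,5) = (76·11551+231·5·760, 76·760+5·11551) = (1755676,115515)
n=4: (1755676,115515)∘(76,5) = (76·1755676+231·5·115515, 76·115515+5·1755676) = (266851201,17557520)

76 5
11551 760
1755676 115515
266851201 17557520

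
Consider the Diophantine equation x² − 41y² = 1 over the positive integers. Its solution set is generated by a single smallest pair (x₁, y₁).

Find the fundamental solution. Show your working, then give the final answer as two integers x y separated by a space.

d=41: √d = [6; 2,2,12] (ℓ=3, odd), read p_5/q_5
k=0  a_k=6  p_k/q_k = 6/1
k=1  a_k=2  p_k/q_k = 13/2
…
k=3  a_k=12  p_k/q_k = 397/62
k=4  a_k=2  p_k/q_k = 826/129
k=5  a_k=2  p_k/q_k = 2049/320
(x₁, y₁) = (2049, 320);  2049² − 41·320² = 1 ✓

2049 320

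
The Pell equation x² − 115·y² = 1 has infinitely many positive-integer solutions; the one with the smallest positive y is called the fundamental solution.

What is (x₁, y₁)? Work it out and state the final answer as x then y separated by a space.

d=115: √d = [10; 1,2,1,1,1,1,1,2,1,20] (ℓ=10, even), read p_9/q_9
i=0: a=10 ⇒ p=10, q=1
i=1: a=1 ⇒ p=11, q=1
i=2: a=2 ⇒ p=32, q=3
i=3: a=1 ⇒ p=43, q=4
i=4: a=1 ⇒ p=75, q=7
…
i=6: a=1 ⇒ p=193, q=18
i=7: a=1 ⇒ p=311, q=29
i=8: a=2 ⇒ p=815, q=76
i=9: a=1 ⇒ p=1126, q=105
fundamental: x₁=1126, y₁=105  (since 1267876 − 115·11025 = 1)

1126 105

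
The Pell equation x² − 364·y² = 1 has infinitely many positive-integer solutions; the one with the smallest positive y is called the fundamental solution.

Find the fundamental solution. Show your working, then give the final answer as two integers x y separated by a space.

d=364: √d = [19; 12,1,2,3,1,8,1,3,2,1,12,38] (ℓ=12, even), read p_11/q_11
k=0  a_k=19  p_k/q_k = 19/1
k=1  a_k=12  p_k/q_k = 229/12
…
k=3  a_k=2  p_k/q_k = 725/38
k=4  a_k=3  p_k/q_k = 2423/127
k=5  a_k=1  p_k/q_k = 3148/165
…
k=7  a_k=1  p_k/q_k = 30755/1612
…
k=10  a_k=1  p_k/q_k = 390371/20461
k=11  a_k=12  p_k/q_k = 4954951/259710
fundamental: x₁=4954951, y₁=259710  (since 24551539412401 − 364·67449284100 = 1)

4954951 259710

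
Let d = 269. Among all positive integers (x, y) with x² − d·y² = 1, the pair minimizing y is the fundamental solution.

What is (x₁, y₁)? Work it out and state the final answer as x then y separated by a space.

13449 820

√269 → a₀=16, period (2,2,32); ℓ=3 odd so k=5
k=0  a_k=16  p_k/q_k = 16/1
…
k=4  a_k=2  p_k/q_k = 5396/329
k=5  a_k=2  p_k/q_k = 13449/820
fundamental: x₁=13449, y₁=820  (since 180875601 − 269·672400 = 1)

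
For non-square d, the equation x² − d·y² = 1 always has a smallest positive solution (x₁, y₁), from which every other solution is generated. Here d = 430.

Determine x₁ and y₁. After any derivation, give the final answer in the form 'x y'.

2862251 138030

√430 = [20; 1,2,1,3,1,…,2,1,40, …], period ℓ=14 (even) → k=13
a_0=20:  p_0=20·1+0=20,  q_0=20·0+1=1
…
a_10=3:  p_10=3·155233+133439=599138,  q_10=3·7486+6435=28893
…
a_12=2:  p_12=2·754371+599138=2107880,  q_12=2·36379+28893=101651
a_13=1:  p_13=1·2107880+754371=2862251,  q_13=1·101651+36379=138030
→ (2862251, 138030).  Check: 2862251²=8192480787001, 430·138030²=8192480787000, difference 1.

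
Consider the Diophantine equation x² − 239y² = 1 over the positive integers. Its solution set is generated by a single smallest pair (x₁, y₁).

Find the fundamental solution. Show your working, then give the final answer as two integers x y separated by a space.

√239 → a₀=15, period (2,5,1,2,4,15,4,2,1,5,2,30); ℓ=12 even so k=11
step 0: (15, 1)  from 15·(1,0) + (0,1)
step 1: (31, 2)  from 2·(15,1) + (1,0)
…
step 5: (2489, 161)  from 4·(572,37) + (201,13)
…
step 7: (154117, 9969)  from 4·(37907,2452) + (2489,161)
step 8: (346141, 22390)  from 2·(154117,9969) + (37907,2452)
step 9: (500258, 32359)  from 1·(346141,22390) + (154117,9969)
step 10: (2847431, 184185)  from 5·(500258,32359) + (346141,22390)
step 11: (6195120, 400729)  from 2·(2847431,184185) + (500258,32359)
→ (6195120, 400729).  Check: 6195120²=38379511814400, 239·400729²=38379511814399, difference 1.

6195120 400729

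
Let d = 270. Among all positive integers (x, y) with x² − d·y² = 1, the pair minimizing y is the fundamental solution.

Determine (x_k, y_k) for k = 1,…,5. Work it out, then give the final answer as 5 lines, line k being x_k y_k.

5291 322
55989361 3407404
592479412811 36057148806
6269617090376641 381556745257688
66345087457886202251 4037633442259705610

d=270: √d = [16; 2,3,6,3,2,32] (ℓ=6, even), read p_5/q_5
step 0: (16, 1)  from 16·(1,0) + (0,1)
…
step 2: (115, 7)  from 3·(33,2) + (16,1)
step 3: (723, 44)  from 6·(115,7) + (33,2)
step 4: (2284, 139)  from 3·(723,44) + (115,7)
step 5: (5291, 322)  from 2·(2284,139) + (723,44)
→ (5291, 322).  Check: 5291²=27994681, 270·322²=27994680, difference 1.
(5291+322√270)^2 = 55989361 + 3407404√270
(5291+322√270)^3 = 592479412811 + 36057148806√270
(5291+322√270)^4 = 6269617090376641 + 381556745257688√270
(5291+322√270)^5 = 66345087457886202251 + 4037633442259705610√270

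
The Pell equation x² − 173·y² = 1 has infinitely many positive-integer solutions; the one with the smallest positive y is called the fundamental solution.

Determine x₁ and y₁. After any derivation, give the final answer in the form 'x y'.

d=173: √d = [13; 6,1,1,6,26] (ℓ=5, odd), read p_9/q_9
step 0: (13, 1)  from 13·(1,0) + (0,1)
…
step 2: (92, 7)  from 1·(79,6) + (13,1)
step 3: (171, 13)  from 1·(92,7) + (79,6)
…
step 6: (176552, 13423)  from 6·(29239,2223) + (1118,85)
step 7: (205791, 15646)  from 1·(176552,13423) + (29239,2223)
step 8: (382343, 29069)  from 1·(205791,15646) + (176552,13423)
step 9: (2499849, 190060)  from 6·(382343,29069) + (205791,15646)
fundamental: x₁=2499849, y₁=190060  (since 6249245022801 − 173·36122803600 = 1)

2499849 190060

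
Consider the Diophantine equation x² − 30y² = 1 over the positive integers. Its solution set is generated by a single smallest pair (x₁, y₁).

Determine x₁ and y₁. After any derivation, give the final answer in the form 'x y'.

11 2

√30 → a₀=5, period (2,10); ℓ=2 even so k=1
a_0=5:  p_0=5·1+0=5,  q_0=5·0+1=1
a_1=2:  p_1=2·5+1=11,  q_1=2·1+0=2
(x₁, y₁) = (11, 2);  11² − 30·2² = 1 ✓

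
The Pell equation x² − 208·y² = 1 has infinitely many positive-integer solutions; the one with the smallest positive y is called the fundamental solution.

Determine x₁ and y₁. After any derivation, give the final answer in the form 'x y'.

d=208: √d = [14; 2,2,1,2,2,28] (ℓ=6, even), read p_5/q_5
a_0=14:  p_0=14·1+0=14,  q_0=14·0+1=1
a_1=2:  p_1=2·14+1=29,  q_1=2·1+0=2
…
a_4=2:  p_4=2·101+72=274,  q_4=2·7+5=19
a_5=2:  p_5=2·274+101=649,  q_5=2·19+7=45
fundamental: x₁=649, y₁=45  (since 421201 − 208·2025 = 1)

649 45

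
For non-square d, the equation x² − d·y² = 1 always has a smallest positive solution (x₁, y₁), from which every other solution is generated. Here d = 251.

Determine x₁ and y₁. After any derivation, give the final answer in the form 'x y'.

[15; 1,5,2,1,2,…,5,1,30] for √251; ℓ=14 ⇒ convergent index 13
a_0=15:  p_0=15·1+0=15,  q_0=15·0+1=1
…
a_3=2:  p_3=2·95+16=206,  q_3=2·6+1=13
…
a_5=2:  p_5=2·301+206=808,  q_5=2·19+13=51
a_6=2:  p_6=2·808+301=1917,  q_6=2·51+19=121
…
a_11=2:  p_11=2·212692+151649=577033,  q_11=2·13425+9572=36422
a_12=5:  p_12=5·577033+212692=3097857,  q_12=5·36422+13425=195535
a_13=1:  p_13=1·3097857+577033=3674890,  q_13=1·195535+36422=231957
→ (3674890, 231957).  Check: 3674890²=13504816512100, 251·231957²=13504816512099, difference 1.

3674890 231957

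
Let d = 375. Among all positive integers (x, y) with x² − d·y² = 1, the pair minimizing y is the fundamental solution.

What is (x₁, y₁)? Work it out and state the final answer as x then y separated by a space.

15124 781

√375 → a₀=19, period (2,1,2,1,5,1,2,1,2,38); ℓ=10 even so k=9
i=0: a=19 ⇒ p=19, q=1
…
i=2: a=1 ⇒ p=58, q=3
…
i=4: a=1 ⇒ p=213, q=11
…
i=6: a=1 ⇒ p=1433, q=74
…
i=8: a=1 ⇒ p=5519, q=285
i=9: a=2 ⇒ p=15124, q=781
→ (15124, 781).  Check: 15124²=228735376, 375·781²=228735375, difference 1.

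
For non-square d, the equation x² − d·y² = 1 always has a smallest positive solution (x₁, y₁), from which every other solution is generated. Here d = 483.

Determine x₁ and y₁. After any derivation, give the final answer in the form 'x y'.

d=483: √d = [21; 1,42] (ℓ=2, even), read p_1/q_1
step 0: (21, 1)  from 21·(1,0) + (0,1)
step 1: (22, 1)  from 1·(21,1) + (1,0)
→ (22, 1).  Check: 22²=484, 483·1²=483, difference 1.

22 1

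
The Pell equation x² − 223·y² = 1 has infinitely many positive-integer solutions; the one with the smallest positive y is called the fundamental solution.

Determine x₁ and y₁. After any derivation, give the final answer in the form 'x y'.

224 15

√223 → a₀=14, period (1,13,1,28); ℓ=4 even so k=3
step 0: (14, 1)  from 14·(1,0) + (0,1)
…
step 2: (209, 14)  from 13·(15,1) + (14,1)
step 3: (224, 15)  from 1·(209,14) + (15,1)
fundamental: x₁=224, y₁=15  (since 50176 − 223·225 = 1)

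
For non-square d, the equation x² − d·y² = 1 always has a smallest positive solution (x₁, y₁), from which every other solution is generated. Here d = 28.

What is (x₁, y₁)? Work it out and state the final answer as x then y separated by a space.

√28 = [5; 3,2,3,10, …], period ℓ=4 (even) → k=3
k=0  a_k=5  p_k/q_k = 5/1
…
k=2  a_k=2  p_k/q_k = 37/7
k=3  a_k=3  p_k/q_k = 127/24
(x₁, y₁) = (127, 24);  127² − 28·24² = 1 ✓

127 24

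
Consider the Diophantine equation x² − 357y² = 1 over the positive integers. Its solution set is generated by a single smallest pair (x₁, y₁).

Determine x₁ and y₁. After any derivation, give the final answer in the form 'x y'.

√357 = [18; 1,8,2,8,1,36, …], period ℓ=6 (even) → k=5
a_0=18:  p_0=18·1+0=18,  q_0=18·0+1=1
a_1=1:  p_1=1·18+1=19,  q_1=1·1+0=1
a_2=8:  p_2=8·19+18=170,  q_2=8·1+1=9
…
a_4=8:  p_4=8·359+170=3042,  q_4=8·19+9=161
a_5=1:  p_5=1·3042+359=3401,  q_5=1·161+19=180
(x₁, y₁) = (3401, 180);  3401² − 357·180² = 1 ✓

3401 180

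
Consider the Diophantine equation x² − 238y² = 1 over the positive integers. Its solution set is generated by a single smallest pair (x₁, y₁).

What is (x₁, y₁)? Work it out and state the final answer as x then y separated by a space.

11663 756

√238 = [15; 2,2,1,14,1,2,2,30, …], period ℓ=8 (even) → k=7
step 0: (15, 1)  from 15·(1,0) + (0,1)
step 1: (31, 2)  from 2·(15,1) + (1,0)
step 2: (77, 5)  from 2·(31,2) + (15,1)
step 3: (108, 7)  from 1·(77,5) + (31,2)
step 4: (1589, 103)  from 14·(108,7) + (77,5)
step 5: (1697, 110)  from 1·(1589,103) + (108,7)
step 6: (4983, 323)  from 2·(1697,110) + (1589,103)
step 7: (11663, 756)  from 2·(4983,323) + (1697,110)
(x₁, y₁) = (11663, 756);  11663² − 238·756² = 1 ✓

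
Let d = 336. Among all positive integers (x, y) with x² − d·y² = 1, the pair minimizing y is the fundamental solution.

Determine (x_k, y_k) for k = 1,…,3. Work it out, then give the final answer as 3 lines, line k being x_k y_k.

[18; 3,36] for √336; ℓ=2 ⇒ convergent index 1
step 0: (18, 1)  from 18·(1,0) + (0,1)
step 1: (55, 3)  from 3·(18,1) + (1,0)
(x₁, y₁) = (55, 3);  55² − 336·3² = 1 ✓
n=2: (55,3)∘(55,3) = (55·55+336·3·3, 55·3+3·55) = (6049,330)
n=3: (6049,330)∘(55,3) = (55·6049+336·3·330, 55·330+3·6049) = (665335,36297)

55 3
6049 330
665335 36297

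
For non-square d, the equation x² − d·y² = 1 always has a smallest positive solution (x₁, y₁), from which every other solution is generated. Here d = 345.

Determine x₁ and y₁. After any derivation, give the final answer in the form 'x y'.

d=345: √d = [18; 1,1,2,1,6,1,2,1,1,36] (ℓ=10, even), read p_9/q_9
step 0: (18, 1)  from 18·(1,0) + (0,1)
step 1: (19, 1)  from 1·(18,1) + (1,0)
…
step 3: (93, 5)  from 2·(37,2) + (19,1)
…
step 6: (1003, 54)  from 1·(873,47) + (130,7)
step 7: (2879, 155)  from 2·(1003,54) + (873,47)
step 8: (3882, 209)  from 1·(2879,155) + (1003,54)
step 9: (6761, 364)  from 1·(3882,209) + (2879,155)
(x₁, y₁) = (6761, 364);  6761² − 345·364² = 1 ✓

6761 364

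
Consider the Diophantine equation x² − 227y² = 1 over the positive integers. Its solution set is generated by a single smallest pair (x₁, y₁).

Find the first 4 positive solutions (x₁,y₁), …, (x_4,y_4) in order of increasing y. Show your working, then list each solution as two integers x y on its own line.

226 15
102151 6780
46172026 3064545
20869653601 1385167560

√227 → a₀=15, period (15,30); ℓ=2 even so k=1
step 0: (15, 1)  from 15·(1,0) + (0,1)
step 1: (226, 15)  from 15·(15,1) + (1,0)
→ (226, 15).  Check: 226²=51076, 227·15²=51075, difference 1.
(x_2, y_2) = (226·226 + 227·15·15, 226·15 + 15·226) = (102151, 6780)
(x_3, y_3) = (226·102151 + 227·15·6780, 226·6780 + 15·102151) = (46172026, 3064545)
(x_4, y_4) = (226·46172026 + 227·15·3064545, 226·3064545 + 15·46172026) = (20869653601, 1385167560)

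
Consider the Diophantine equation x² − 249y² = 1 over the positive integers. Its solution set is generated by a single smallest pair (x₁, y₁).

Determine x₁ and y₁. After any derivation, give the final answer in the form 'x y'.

√249 = [15; 1,3,1,1,5,…,3,1,30, …], period ℓ=16 (even) → k=15
step 0: (15, 1)  from 15·(1,0) + (0,1)
…
step 2: (63, 4)  from 3·(16,1) + (15,1)
step 3: (79, 5)  from 1·(63,4) + (16,1)
step 4: (142, 9)  from 1·(79,5) + (63,4)
step 5: (789, 50)  from 5·(142,9) + (79,5)
step 6: (931, 59)  from 1·(789,50) + (142,9)
…
step 10: (150586, 9543)  from 1·(113835,7214) + (36751,2329)
step 11: (866765, 54929)  from 5·(150586,9543) + (113835,7214)
…
step 14: (6669699, 422675)  from 3·(1884116,119401) + (1017351,64472)
step 15: (8553815, 542076)  from 1·(6669699,422675) + (1884116,119401)
→ (8553815, 542076).  Check: 8553815²=73167751054225, 249·542076²=73167751054224, difference 1.

8553815 542076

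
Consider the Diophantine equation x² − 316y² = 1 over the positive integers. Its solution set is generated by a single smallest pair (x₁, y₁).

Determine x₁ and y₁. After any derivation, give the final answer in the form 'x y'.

12799 720

√316 = [17; 1,3,2,8,2,3,1,34, …], period ℓ=8 (even) → k=7
i=0: a=17 ⇒ p=17, q=1
…
i=6: a=3 ⇒ p=9937, q=559
i=7: a=1 ⇒ p=12799, q=720
fundamental: x₁=12799, y₁=720  (since 163814401 − 316·518400 = 1)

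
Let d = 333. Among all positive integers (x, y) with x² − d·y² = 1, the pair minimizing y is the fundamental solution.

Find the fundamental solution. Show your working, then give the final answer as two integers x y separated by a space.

√333 = [18; 4,36, …], period ℓ=2 (even) → k=1
k=0  a_k=18  p_k/q_k = 18/1
k=1  a_k=4  p_k/q_k = 73/4
(x₁, y₁) = (73, 4);  73² − 333·4² = 1 ✓

73 4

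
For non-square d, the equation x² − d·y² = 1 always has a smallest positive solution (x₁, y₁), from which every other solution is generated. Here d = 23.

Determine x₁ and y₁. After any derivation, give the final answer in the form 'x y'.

√23 → a₀=4, period (1,3,1,8); ℓ=4 even so k=3
step 0: (4, 1)  from 4·(1,0) + (0,1)
step 1: (5, 1)  from 1·(4,1) + (1,0)
step 2: (19, 4)  from 3·(5,1) + (4,1)
step 3: (24, 5)  from 1·(19,4) + (5,1)
→ (24, 5).  Check: 24²=576, 23·5²=575, difference 1.

24 5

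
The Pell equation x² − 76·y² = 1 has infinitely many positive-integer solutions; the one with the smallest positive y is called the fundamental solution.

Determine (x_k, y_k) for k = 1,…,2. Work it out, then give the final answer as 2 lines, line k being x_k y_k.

d=76: √d = [8; 1,2,1,1,5,4,5,1,1,2,1,16] (ℓ=12, even), read p_11/q_11
a_0=8:  p_0=8·1+0=8,  q_0=8·0+1=1
a_1=1:  p_1=1·8+1=9,  q_1=1·1+0=1
…
a_10=2:  p_10=2·16311+8866=41488,  q_10=2·1871+1017=4759
a_11=1:  p_11=1·41488+16311=57799,  q_11=1·4759+1871=6630
→ (57799, 6630).  Check: 57799²=3340724401, 76·6630²=3340724400, difference 1.
k=2:  x_2 = 57799·57799+76·6630·6630 = 6681448801,  y_2 = 57799·6630+6630·57799 = 766414740

57799 6630
6681448801 766414740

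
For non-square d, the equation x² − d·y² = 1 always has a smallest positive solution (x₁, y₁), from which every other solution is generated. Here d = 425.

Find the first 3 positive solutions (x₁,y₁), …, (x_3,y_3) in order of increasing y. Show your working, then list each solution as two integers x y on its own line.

143649 6968
41270070401 2001892464
11856808685922849 575139701115304

√425 → a₀=20, period (1,1,1,1,1,1,40); ℓ=7 odd so k=13
step 0: (20, 1)  from 20·(1,0) + (0,1)
…
step 2: (41, 2)  from 1·(21,1) + (20,1)
step 3: (62, 3)  from 1·(41,2) + (21,1)
step 4: (103, 5)  from 1·(62,3) + (41,2)
…
step 12: (88420, 4289)  from 1·(55229,2679) + (33191,1610)
step 13: (143649, 6968)  from 1·(88420,4289) + (55229,2679)
→ (143649, 6968).  Check: 143649²=20635035201, 425·6968²=20635035200, difference 1.
(x_2, y_2) = (143649·143649 + 425·6968·6968, 143649·6968 + 6968·143649) = (41270070401, 2001892464)
(x_3, y_3) = (143649·41270070401 + 425·6968·2001892464, 143649·2001892464 + 6968·41270070401) = (11856808685922849, 575139701115304)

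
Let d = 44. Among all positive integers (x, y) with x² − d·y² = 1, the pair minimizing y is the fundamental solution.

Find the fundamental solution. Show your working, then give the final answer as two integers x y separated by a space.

199 30

[6; 1,1,1,2,1,1,1,12] for √44; ℓ=8 ⇒ convergent index 7
k=0  a_k=6  p_k/q_k = 6/1
k=1  a_k=1  p_k/q_k = 7/1
k=2  a_k=1  p_k/q_k = 13/2
k=3  a_k=1  p_k/q_k = 20/3
k=4  a_k=2  p_k/q_k = 53/8
…
k=6  a_k=1  p_k/q_k = 126/19
k=7  a_k=1  p_k/q_k = 199/30
fundamental: x₁=199, y₁=30  (since 39601 − 44·900 = 1)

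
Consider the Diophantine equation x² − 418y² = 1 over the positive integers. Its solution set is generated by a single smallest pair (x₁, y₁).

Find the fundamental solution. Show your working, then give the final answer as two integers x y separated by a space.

33857 1656

√418 → a₀=20, period (2,4,20,4,2,40); ℓ=6 even so k=5
i=0: a=20 ⇒ p=20, q=1
i=1: a=2 ⇒ p=41, q=2
i=2: a=4 ⇒ p=184, q=9
i=3: a=20 ⇒ p=3721, q=182
i=4: a=4 ⇒ p=15068, q=737
i=5: a=2 ⇒ p=33857, q=1656
→ (33857, 1656).  Check: 33857²=1146296449, 418·1656²=1146296448, difference 1.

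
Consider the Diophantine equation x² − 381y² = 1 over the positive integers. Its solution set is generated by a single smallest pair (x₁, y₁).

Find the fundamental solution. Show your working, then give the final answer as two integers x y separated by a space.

1015 52

d=381: √d = [19; 1,1,12,1,1,38] (ℓ=6, even), read p_5/q_5
i=0: a=19 ⇒ p=19, q=1
i=1: a=1 ⇒ p=20, q=1
i=2: a=1 ⇒ p=39, q=2
…
i=4: a=1 ⇒ p=527, q=27
i=5: a=1 ⇒ p=1015, q=52
fundamental: x₁=1015, y₁=52  (since 1030225 − 381·2704 = 1)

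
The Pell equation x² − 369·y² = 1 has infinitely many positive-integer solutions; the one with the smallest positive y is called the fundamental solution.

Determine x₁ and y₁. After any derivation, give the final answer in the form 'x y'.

√369 → a₀=19, period (4,1,3,2,7,4,7,2,3,1,4,38); ℓ=12 even so k=11
step 0: (19, 1)  from 19·(1,0) + (0,1)
…
step 3: (365, 19)  from 3·(96,5) + (77,4)
…
step 10: (1758061, 91521)  from 1·(1364557,71036) + (393504,20485)
step 11: (8396801, 437120)  from 4·(1758061,91521) + (1364557,71036)
(x₁, y₁) = (8396801, 437120);  8396801² − 369·437120² = 1 ✓

8396801 437120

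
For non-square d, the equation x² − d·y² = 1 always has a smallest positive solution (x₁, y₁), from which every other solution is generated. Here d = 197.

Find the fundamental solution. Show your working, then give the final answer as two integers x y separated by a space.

[14; 28] for √197; ℓ=1 ⇒ convergent index 1
step 0: (14, 1)  from 14·(1,0) + (0,1)
step 1: (393, 28)  from 28·(14,1) + (1,0)
fundamental: x₁=393, y₁=28  (since 154449 − 197·784 = 1)

393 28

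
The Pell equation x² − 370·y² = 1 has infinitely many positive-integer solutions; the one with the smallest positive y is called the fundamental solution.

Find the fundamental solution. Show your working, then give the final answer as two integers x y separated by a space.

√370 = [19; 4,4,38, …], period ℓ=3 (odd) → k=5
k=0  a_k=19  p_k/q_k = 19/1
k=1  a_k=4  p_k/q_k = 77/4
k=2  a_k=4  p_k/q_k = 327/17
k=3  a_k=38  p_k/q_k = 12503/650
k=4  a_k=4  p_k/q_k = 50339/2617
k=5  a_k=4  p_k/q_k = 213859/11118
(x₁, y₁) = (213859, 11118);  213859² − 370·11118² = 1 ✓

213859 11118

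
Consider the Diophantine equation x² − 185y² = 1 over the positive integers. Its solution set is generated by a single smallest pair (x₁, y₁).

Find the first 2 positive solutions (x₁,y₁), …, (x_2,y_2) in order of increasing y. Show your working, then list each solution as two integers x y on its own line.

9249 680
171088001 12578640

√185 → a₀=13, period (1,1,1,1,26); ℓ=5 odd so k=9
i=0: a=13 ⇒ p=13, q=1
i=1: a=1 ⇒ p=14, q=1
i=2: a=1 ⇒ p=27, q=2
i=3: a=1 ⇒ p=41, q=3
i=4: a=1 ⇒ p=68, q=5
i=5: a=26 ⇒ p=1809, q=133
i=6: a=1 ⇒ p=1877, q=138
…
i=8: a=1 ⇒ p=5563, q=409
i=9: a=1 ⇒ p=9249, q=680
fundamental: x₁=9249, y₁=680  (since 85544001 − 185·462400 = 1)
(x_2, y_2) = (9249·9249 + 185·680·680, 9249·680 + 680·9249) = (171088001, 12578640)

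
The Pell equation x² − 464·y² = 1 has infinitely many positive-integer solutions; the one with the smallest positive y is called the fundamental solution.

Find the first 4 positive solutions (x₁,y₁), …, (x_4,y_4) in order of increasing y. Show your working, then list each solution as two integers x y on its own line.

9801 455
192119201 8918910
3765920568201 174828473365
73819574785756801 3426987725981820

√464 → a₀=21, period (1,1,5,1,1,1,5,1,1,42); ℓ=10 even so k=9
i=0: a=21 ⇒ p=21, q=1
i=1: a=1 ⇒ p=22, q=1
…
i=3: a=5 ⇒ p=237, q=11
i=4: a=1 ⇒ p=280, q=13
i=5: a=1 ⇒ p=517, q=24
i=6: a=1 ⇒ p=797, q=37
…
i=8: a=1 ⇒ p=5299, q=246
i=9: a=1 ⇒ p=9801, q=455
fundamental: x₁=9801, y₁=455  (since 96059601 − 464·207025 = 1)
(9801+455√464)^2 = 192119201 + 8918910√464
(9801+455√464)^3 = 3765920568201 + 174828473365√464
(9801+455√464)^4 = 73819574785756801 + 3426987725981820√464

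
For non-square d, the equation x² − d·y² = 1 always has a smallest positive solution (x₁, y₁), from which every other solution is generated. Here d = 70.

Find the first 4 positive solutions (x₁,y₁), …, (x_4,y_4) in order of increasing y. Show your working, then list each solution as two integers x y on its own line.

[8; 2,1,2,1,2,16] for √70; ℓ=6 ⇒ convergent index 5
step 0: (8, 1)  from 8·(1,0) + (0,1)
step 1: (17, 2)  from 2·(8,1) + (1,0)
…
step 4: (92, 11)  from 1·(67,8) + (25,3)
step 5: (251, 30)  from 2·(92,11) + (67,8)
(x₁, y₁) = (251, 30);  251² − 70·30² = 1 ✓
k=2:  x_2 = 251·251+70·30·30 = 126001,  y_2 = 251·30+30·251 = 15060
k=3:  x_3 = 251·126001+70·30·15060 = 63252251,  y_3 = 251·15060+30·126001 = 7560090
k=4:  x_4 = 251·63252251+70·30·7560090 = 31752504001,  y_4 = 251·7560090+30·63252251 = 3795150120

251 30
126001 15060
63252251 7560090
31752504001 3795150120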